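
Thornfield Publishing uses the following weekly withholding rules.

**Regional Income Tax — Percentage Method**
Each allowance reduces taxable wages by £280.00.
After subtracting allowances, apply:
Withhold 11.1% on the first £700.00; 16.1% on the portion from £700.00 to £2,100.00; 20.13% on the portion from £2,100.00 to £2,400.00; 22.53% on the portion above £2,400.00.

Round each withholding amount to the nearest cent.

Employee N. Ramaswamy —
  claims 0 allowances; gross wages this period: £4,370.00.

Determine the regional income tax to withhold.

£807.33

Regional Income Tax: taxable = £4,370.00
  £363.49 + 22.53% × (£4,370.00 − £2,400.00) = £363.49 + 22.53% × £1,970.00 = £807.33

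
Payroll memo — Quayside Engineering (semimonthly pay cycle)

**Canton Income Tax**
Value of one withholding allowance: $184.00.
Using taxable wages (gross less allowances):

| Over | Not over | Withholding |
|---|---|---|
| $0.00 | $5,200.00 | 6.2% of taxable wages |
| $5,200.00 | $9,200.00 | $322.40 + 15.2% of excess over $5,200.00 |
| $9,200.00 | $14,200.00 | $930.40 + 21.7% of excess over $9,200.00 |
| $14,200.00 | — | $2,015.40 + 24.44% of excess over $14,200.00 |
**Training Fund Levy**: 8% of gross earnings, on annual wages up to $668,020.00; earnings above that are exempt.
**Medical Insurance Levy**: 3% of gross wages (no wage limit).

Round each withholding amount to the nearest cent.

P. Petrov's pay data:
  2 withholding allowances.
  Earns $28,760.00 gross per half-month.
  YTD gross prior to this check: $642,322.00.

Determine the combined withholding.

$8,402.56

Canton Income Tax: taxable = $28,760.00 − 2×$184.00 = $28,392.00
  $2,015.40 + 24.44% × ($28,392.00 − $14,200.00) = $2,015.40 + 24.44% × $14,192.00 = $5,483.92
Training Fund Levy: cap $668,020.00 − YTD $642,322.00 = $25,698.00 subject; 8% × $25,698.00 = $2,055.84
Medical Insurance Levy: 3% × $28,760.00 = $862.80
Total: $5,483.92 + $2,055.84 + $862.80 = $8,402.56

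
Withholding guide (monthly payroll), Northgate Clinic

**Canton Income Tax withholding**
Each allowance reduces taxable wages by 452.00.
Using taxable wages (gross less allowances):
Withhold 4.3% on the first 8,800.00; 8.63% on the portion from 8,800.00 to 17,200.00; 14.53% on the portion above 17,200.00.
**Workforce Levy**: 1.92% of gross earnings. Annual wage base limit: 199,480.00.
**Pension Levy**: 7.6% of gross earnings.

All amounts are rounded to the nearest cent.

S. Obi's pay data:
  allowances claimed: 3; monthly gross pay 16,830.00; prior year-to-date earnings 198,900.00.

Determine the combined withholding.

Canton Income Tax: taxable = 16,830.00 − 3×452.00 = 15,474.00
  378.40 + 8.63% × (15,474.00 − 8,800.00) = 378.40 + 8.63% × 6,674.00 = 954.37
Workforce Levy: cap 199,480.00 − YTD 198,900.00 = 580.00 subject; 1.92% × 580.00 = 11.14
Pension Levy: 7.6% × 16,830.00 = 1,279.08
Total: 954.37 + 11.14 + 1,279.08 = 2,244.59

2,244.59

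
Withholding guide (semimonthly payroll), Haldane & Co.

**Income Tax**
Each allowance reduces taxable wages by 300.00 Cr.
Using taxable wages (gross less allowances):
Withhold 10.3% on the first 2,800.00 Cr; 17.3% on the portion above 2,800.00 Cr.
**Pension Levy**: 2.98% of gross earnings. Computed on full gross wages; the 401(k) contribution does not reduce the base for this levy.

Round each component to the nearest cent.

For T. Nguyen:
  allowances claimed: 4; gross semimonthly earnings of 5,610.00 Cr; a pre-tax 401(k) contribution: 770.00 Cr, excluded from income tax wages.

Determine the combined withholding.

600.90 Cr

Income Tax: taxable = 5,610.00 Cr − 770.00 Cr − 4×300.00 Cr = 3,640.00 Cr
  288.40 Cr + 17.3% × (3,640.00 Cr − 2,800.00 Cr) = 288.40 Cr + 17.3% × 840.00 Cr = 433.72 Cr
Pension Levy: 2.98% × 5,610.00 Cr = 167.18 Cr
Total: 433.72 Cr + 167.18 Cr = 600.90 Cr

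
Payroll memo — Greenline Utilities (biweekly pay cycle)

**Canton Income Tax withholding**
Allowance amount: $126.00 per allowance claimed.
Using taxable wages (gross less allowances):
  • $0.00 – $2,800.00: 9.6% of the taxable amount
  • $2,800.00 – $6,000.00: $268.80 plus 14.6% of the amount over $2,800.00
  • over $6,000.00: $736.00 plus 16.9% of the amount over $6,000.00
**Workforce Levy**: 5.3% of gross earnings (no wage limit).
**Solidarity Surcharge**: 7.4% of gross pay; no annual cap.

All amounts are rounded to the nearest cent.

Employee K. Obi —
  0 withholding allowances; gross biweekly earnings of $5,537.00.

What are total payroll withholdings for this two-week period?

$1,371.60

Canton Income Tax: taxable = $5,537.00
  $268.80 + 14.6% × ($5,537.00 − $2,800.00) = $268.80 + 14.6% × $2,737.00 = $668.40
Workforce Levy: 5.3% × $5,537.00 = $293.46
Solidarity Surcharge: 7.4% × $5,537.00 = $409.74
Total: $668.40 + $293.46 + $409.74 = $1,371.60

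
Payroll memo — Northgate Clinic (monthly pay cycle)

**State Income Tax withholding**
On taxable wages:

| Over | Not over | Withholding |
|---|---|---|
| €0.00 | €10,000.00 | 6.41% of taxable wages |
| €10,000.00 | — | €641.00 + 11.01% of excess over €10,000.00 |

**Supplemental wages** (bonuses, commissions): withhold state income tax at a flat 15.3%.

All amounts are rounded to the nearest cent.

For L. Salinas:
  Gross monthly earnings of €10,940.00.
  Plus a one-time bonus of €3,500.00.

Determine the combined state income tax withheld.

State Income Tax: taxable = €10,940.00
  €641.00 + 11.01% × (€10,940.00 − €10,000.00) = €641.00 + 11.01% × €940.00 = €744.49
Supplemental (15.3% flat on bonus): 15.3% × €3,500.00 = €535.50
Total state income tax: €744.49 + €535.50 = €1,279.99

€1,279.99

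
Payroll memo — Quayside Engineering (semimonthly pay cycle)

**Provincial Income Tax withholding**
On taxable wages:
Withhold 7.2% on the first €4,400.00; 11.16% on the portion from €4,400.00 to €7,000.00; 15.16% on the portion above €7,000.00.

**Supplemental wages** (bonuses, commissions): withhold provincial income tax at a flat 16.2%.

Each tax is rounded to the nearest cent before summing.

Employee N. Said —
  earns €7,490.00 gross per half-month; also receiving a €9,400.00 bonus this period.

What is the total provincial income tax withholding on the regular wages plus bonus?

€2,204.04

Provincial Income Tax: taxable = €7,490.00
  €606.96 + 15.16% × (€7,490.00 − €7,000.00) = €606.96 + 15.16% × €490.00 = €681.24
Supplemental (16.2% flat on bonus): 16.2% × €9,400.00 = €1,522.80
Total provincial income tax: €681.24 + €1,522.80 = €2,204.04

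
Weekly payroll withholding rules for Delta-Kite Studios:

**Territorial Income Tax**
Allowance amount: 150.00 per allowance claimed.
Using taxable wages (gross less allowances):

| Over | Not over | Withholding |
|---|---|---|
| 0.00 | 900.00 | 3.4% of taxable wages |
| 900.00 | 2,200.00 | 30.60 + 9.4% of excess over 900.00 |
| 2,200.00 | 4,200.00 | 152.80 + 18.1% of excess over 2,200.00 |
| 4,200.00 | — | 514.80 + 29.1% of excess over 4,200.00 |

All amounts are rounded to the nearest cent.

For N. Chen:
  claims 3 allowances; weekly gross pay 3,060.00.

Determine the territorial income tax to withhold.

227.01

Territorial Income Tax: taxable = 3,060.00 − 3×150.00 = 2,610.00
  152.80 + 18.1% × (2,610.00 − 2,200.00) = 152.80 + 18.1% × 410.00 = 227.01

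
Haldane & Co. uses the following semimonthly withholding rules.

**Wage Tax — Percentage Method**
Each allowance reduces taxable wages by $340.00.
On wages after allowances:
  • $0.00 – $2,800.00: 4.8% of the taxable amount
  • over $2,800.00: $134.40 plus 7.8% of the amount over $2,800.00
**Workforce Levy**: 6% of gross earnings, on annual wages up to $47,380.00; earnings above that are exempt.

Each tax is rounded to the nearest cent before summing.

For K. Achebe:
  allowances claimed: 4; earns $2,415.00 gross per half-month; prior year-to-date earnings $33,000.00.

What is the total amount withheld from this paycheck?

$195.54

Wage Tax: taxable = $2,415.00 − 4×$340.00 = $1,055.00
  4.8% × $1,055.00 = $50.64
Workforce Levy: 6% × $2,415.00 = $144.90
Total: $50.64 + $144.90 = $195.54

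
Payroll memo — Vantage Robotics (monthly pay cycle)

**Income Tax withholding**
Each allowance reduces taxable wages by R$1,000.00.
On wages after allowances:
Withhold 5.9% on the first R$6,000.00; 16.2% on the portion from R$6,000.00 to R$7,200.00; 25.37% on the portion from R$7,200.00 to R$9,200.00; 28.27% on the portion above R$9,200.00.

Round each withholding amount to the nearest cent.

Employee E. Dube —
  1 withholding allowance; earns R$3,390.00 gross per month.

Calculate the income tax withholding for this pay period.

Income Tax: taxable = R$3,390.00 − 1×R$1,000.00 = R$2,390.00
  5.9% × R$2,390.00 = R$141.01

R$141.01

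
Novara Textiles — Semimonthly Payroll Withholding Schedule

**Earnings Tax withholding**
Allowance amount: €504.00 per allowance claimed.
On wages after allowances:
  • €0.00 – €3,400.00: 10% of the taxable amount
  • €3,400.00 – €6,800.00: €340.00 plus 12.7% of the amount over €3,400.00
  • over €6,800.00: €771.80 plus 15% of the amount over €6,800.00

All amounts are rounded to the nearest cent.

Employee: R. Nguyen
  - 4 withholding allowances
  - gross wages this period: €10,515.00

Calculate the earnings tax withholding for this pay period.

€1,026.65

Earnings Tax: taxable = €10,515.00 − 4×€504.00 = €8,499.00
  €771.80 + 15% × (€8,499.00 − €6,800.00) = €771.80 + 15% × €1,699.00 = €1,026.65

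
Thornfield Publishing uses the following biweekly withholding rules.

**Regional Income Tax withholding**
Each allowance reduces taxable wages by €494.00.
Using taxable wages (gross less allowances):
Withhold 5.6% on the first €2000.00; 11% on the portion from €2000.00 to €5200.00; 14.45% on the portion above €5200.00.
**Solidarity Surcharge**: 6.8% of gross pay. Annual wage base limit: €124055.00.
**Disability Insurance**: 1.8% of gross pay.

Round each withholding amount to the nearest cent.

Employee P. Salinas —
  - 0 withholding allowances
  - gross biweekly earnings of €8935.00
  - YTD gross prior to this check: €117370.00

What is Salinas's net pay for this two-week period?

Regional Income Tax: taxable = €8935.00
  €464.00 + 14.45% × (€8935.00 − €5200.00) = €464.00 + 14.45% × €3735.00 = €1003.71
Solidarity Surcharge: cap €124055.00 − YTD €117370.00 = €6685.00 subject; 6.8% × €6685.00 = €454.58
Disability Insurance: 1.8% × €8935.00 = €160.83
Total withheld: €1003.71 + €454.58 + €160.83 = €1619.12
Net pay: €8935.00 − €1619.12 = €7315.88

€7315.88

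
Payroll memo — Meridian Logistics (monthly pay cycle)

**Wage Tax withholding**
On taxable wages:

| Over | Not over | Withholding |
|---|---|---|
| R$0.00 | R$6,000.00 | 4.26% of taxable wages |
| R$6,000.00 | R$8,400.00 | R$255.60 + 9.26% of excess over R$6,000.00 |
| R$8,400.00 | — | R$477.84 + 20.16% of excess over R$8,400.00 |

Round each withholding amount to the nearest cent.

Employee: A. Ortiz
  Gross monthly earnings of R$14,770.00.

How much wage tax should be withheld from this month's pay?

R$1,762.03

Wage Tax: taxable = R$14,770.00
  R$477.84 + 20.16% × (R$14,770.00 − R$8,400.00) = R$477.84 + 20.16% × R$6,370.00 = R$1,762.03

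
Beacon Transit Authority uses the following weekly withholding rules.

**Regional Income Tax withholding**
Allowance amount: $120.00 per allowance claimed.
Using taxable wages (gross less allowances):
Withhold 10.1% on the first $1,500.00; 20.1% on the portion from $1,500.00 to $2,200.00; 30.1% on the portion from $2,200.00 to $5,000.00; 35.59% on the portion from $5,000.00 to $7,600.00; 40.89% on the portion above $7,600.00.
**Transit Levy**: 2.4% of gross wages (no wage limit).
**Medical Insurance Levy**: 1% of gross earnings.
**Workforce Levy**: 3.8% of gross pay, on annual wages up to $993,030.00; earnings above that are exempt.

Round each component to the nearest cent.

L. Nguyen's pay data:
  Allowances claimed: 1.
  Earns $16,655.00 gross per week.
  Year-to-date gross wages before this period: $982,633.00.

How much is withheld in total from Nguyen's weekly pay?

$6,675.22

Regional Income Tax: taxable = $16,655.00 − 1×$120.00 = $16,535.00
  $2,060.34 + 40.89% × ($16,535.00 − $7,600.00) = $2,060.34 + 40.89% × $8,935.00 = $5,713.86
Transit Levy: 2.4% × $16,655.00 = $399.72
Medical Insurance Levy: 1% × $16,655.00 = $166.55
Workforce Levy: cap $993,030.00 − YTD $982,633.00 = $10,397.00 subject; 3.8% × $10,397.00 = $395.09
Total: $5,713.86 + $399.72 + $166.55 + $395.09 = $6,675.22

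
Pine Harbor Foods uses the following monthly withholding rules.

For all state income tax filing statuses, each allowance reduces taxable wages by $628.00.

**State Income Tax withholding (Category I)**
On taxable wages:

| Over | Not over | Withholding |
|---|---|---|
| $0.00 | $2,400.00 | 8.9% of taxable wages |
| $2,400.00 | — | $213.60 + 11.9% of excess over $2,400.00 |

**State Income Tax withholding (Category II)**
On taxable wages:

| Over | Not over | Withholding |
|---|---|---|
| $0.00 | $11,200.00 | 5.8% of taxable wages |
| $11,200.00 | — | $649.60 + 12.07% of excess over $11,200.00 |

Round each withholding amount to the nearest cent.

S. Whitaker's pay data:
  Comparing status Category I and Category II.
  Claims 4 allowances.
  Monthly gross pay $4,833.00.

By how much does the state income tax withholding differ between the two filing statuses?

$71.95

State Income Tax (Category I): taxable = $4,833.00 − 4×$628.00 = $2,321.00
  8.9% × $2,321.00 = $206.57
State Income Tax (Category II): taxable = $4,833.00 − 4×$628.00 = $2,321.00
  5.8% × $2,321.00 = $134.62
Difference: |$206.57 − $134.62| = $71.95 (higher under Category I)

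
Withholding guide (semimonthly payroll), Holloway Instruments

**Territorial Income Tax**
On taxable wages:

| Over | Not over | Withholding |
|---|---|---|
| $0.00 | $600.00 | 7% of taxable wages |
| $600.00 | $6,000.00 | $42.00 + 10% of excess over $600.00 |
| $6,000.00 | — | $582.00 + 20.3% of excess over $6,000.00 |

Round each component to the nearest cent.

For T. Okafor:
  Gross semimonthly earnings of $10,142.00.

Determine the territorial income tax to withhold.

$1,422.83

Territorial Income Tax: taxable = $10,142.00
  $582.00 + 20.3% × ($10,142.00 − $6,000.00) = $582.00 + 20.3% × $4,142.00 = $1,422.83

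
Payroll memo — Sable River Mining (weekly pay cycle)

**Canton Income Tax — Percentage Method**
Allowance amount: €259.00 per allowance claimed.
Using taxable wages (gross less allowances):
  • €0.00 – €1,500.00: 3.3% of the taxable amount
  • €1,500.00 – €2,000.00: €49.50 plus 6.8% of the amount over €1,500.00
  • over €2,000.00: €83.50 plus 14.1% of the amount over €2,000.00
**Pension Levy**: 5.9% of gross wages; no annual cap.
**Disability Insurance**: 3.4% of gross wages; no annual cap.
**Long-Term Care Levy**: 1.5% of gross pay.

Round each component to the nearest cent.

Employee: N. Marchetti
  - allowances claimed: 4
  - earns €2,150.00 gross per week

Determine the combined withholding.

€268.96

Canton Income Tax: taxable = €2,150.00 − 4×€259.00 = €1,114.00
  3.3% × €1,114.00 = €36.76
Pension Levy: 5.9% × €2,150.00 = €126.85
Disability Insurance: 3.4% × €2,150.00 = €73.10
Long-Term Care Levy: 1.5% × €2,150.00 = €32.25
Total: €36.76 + €126.85 + €73.10 + €32.25 = €268.96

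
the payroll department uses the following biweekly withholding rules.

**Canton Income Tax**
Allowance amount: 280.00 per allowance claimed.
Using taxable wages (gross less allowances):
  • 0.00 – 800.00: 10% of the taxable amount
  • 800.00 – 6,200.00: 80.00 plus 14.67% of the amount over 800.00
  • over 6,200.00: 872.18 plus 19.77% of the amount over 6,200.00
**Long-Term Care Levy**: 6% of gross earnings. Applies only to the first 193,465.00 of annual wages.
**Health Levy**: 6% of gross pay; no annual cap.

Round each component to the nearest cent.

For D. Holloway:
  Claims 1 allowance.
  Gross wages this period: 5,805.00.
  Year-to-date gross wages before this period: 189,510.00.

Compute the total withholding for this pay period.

Canton Income Tax: taxable = 5,805.00 − 1×280.00 = 5,525.00
  80.00 + 14.67% × (5,525.00 − 800.00) = 80.00 + 14.67% × 4,725.00 = 773.16
Long-Term Care Levy: cap 193,465.00 − YTD 189,510.00 = 3,955.00 subject; 6% × 3,955.00 = 237.30
Health Levy: 6% × 5,805.00 = 348.30
Total: 773.16 + 237.30 + 348.30 = 1,358.76

1,358.76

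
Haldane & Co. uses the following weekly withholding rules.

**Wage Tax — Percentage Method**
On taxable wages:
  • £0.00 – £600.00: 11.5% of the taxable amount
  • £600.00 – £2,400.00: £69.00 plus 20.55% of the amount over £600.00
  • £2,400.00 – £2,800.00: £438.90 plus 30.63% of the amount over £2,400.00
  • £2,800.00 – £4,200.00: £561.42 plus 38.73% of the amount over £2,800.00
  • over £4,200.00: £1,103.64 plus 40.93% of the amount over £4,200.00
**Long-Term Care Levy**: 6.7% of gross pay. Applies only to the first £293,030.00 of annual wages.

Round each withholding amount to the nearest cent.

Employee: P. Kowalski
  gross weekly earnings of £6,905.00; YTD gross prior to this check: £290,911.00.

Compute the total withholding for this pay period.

Wage Tax: taxable = £6,905.00
  £1,103.64 + 40.93% × (£6,905.00 − £4,200.00) = £1,103.64 + 40.93% × £2,705.00 = £2,210.80
Long-Term Care Levy: cap £293,030.00 − YTD £290,911.00 = £2,119.00 subject; 6.7% × £2,119.00 = £141.97
Total: £2,210.80 + £141.97 = £2,352.77

£2,352.77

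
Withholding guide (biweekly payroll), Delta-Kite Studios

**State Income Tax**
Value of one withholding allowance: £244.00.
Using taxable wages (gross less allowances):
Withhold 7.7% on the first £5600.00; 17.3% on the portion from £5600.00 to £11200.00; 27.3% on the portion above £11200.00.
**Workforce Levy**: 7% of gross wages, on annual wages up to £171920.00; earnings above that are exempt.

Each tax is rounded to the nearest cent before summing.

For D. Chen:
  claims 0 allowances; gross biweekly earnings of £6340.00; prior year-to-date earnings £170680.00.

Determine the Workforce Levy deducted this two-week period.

£86.80

Workforce Levy: cap £171920.00 − YTD £170680.00 = £1240.00 subject; 7% × £1240.00 = £86.80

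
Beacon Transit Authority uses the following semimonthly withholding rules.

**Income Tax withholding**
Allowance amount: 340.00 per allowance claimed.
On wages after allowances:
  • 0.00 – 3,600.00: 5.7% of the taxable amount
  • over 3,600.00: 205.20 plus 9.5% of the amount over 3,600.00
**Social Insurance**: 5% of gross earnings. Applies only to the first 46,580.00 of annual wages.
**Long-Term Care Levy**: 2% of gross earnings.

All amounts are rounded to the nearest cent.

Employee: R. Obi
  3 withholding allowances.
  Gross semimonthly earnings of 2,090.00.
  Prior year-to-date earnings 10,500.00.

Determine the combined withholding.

Income Tax: taxable = 2,090.00 − 3×340.00 = 1,070.00
  5.7% × 1,070.00 = 60.99
Social Insurance: 5% × 2,090.00 = 104.50
Long-Term Care Levy: 2% × 2,090.00 = 41.80
Total: 60.99 + 104.50 + 41.80 = 207.29

207.29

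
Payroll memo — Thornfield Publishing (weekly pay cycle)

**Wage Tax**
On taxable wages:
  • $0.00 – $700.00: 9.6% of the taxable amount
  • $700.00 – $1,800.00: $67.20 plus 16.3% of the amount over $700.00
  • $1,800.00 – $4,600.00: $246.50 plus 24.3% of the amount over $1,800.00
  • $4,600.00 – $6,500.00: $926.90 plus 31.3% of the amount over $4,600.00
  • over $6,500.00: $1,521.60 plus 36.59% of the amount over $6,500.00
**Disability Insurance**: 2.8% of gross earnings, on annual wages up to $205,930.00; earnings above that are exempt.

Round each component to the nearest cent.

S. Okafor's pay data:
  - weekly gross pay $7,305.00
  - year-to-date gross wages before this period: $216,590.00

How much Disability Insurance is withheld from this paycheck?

$0.00

Disability Insurance: YTD $216,590.00 ≥ cap $205,930.00 → $0.00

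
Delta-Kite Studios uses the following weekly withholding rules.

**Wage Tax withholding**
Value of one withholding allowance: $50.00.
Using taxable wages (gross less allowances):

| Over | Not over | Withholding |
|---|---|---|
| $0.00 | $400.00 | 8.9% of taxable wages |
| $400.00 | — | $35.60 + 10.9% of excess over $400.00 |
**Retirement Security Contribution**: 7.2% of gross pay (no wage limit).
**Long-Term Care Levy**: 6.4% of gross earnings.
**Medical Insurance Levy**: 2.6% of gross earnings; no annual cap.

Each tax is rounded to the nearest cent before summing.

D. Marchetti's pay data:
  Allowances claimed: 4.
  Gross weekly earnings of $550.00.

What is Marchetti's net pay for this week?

$429.75

Wage Tax: taxable = $550.00 − 4×$50.00 = $350.00
  8.9% × $350.00 = $31.15
Retirement Security Contribution: 7.2% × $550.00 = $39.60
Long-Term Care Levy: 6.4% × $550.00 = $35.20
Medical Insurance Levy: 2.6% × $550.00 = $14.30
Total withheld: $31.15 + $39.60 + $35.20 + $14.30 = $120.25
Net pay: $550.00 − $120.25 = $429.75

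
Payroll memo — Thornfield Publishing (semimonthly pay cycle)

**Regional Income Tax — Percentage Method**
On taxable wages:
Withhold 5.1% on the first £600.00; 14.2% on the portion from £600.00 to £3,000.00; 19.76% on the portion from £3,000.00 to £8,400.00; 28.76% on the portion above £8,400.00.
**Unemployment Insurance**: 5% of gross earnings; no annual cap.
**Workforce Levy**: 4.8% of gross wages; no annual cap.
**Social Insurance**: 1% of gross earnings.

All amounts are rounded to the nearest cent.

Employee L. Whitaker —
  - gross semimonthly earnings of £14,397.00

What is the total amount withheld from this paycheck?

£4,718.06

Regional Income Tax: taxable = £14,397.00
  £1,438.44 + 28.76% × (£14,397.00 − £8,400.00) = £1,438.44 + 28.76% × £5,997.00 = £3,163.18
Unemployment Insurance: 5% × £14,397.00 = £719.85
Workforce Levy: 4.8% × £14,397.00 = £691.06
Social Insurance: 1% × £14,397.00 = £143.97
Total: £3,163.18 + £719.85 + £691.06 + £143.97 = £4,718.06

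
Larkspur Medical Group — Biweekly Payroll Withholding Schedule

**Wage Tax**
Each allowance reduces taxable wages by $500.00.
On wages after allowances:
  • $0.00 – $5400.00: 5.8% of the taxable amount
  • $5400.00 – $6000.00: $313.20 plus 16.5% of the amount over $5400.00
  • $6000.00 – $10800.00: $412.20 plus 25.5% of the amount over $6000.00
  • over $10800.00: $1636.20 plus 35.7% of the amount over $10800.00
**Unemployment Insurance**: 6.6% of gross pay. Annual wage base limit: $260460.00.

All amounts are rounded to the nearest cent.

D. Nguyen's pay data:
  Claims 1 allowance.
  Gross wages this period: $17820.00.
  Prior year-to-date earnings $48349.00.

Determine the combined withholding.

Wage Tax: taxable = $17820.00 − 1×$500.00 = $17320.00
  $1636.20 + 35.7% × ($17320.00 − $10800.00) = $1636.20 + 35.7% × $6520.00 = $3963.84
Unemployment Insurance: 6.6% × $17820.00 = $1176.12
Total: $3963.84 + $1176.12 = $5139.96

$5139.96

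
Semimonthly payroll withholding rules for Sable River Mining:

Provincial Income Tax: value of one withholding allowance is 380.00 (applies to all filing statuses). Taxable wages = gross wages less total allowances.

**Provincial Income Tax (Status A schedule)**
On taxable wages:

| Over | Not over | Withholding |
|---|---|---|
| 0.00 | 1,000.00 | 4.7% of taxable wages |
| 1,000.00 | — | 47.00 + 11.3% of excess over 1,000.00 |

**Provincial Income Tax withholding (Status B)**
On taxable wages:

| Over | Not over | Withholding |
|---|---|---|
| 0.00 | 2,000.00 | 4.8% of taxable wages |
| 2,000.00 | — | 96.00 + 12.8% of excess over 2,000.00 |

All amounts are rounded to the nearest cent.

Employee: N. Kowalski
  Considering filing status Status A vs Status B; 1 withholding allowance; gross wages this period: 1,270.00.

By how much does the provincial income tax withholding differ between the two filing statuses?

0.89

Provincial Income Tax (Status A): taxable = 1,270.00 − 1×380.00 = 890.00
  4.7% × 890.00 = 41.83
Provincial Income Tax (Status B): taxable = 1,270.00 − 1×380.00 = 890.00
  4.8% × 890.00 = 42.72
Difference: |41.83 − 42.72| = 0.89 (higher under Status B)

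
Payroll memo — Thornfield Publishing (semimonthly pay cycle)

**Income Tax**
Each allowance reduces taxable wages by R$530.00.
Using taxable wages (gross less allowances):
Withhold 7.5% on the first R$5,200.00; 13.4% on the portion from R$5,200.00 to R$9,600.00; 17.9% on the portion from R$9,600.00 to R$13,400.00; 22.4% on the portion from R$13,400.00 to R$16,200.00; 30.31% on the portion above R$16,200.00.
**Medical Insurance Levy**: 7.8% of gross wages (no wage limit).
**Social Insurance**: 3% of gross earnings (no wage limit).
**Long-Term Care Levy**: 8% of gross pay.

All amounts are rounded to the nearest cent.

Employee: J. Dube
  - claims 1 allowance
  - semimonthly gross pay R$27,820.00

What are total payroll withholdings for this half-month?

Income Tax: taxable = R$27,820.00 − 1×R$530.00 = R$27,290.00
  R$2,287.00 + 30.31% × (R$27,290.00 − R$16,200.00) = R$2,287.00 + 30.31% × R$11,090.00 = R$5,648.38
Medical Insurance Levy: 7.8% × R$27,820.00 = R$2,169.96
Social Insurance: 3% × R$27,820.00 = R$834.60
Long-Term Care Levy: 8% × R$27,820.00 = R$2,225.60
Total: R$5,648.38 + R$2,169.96 + R$834.60 + R$2,225.60 = R$10,878.54

R$10,878.54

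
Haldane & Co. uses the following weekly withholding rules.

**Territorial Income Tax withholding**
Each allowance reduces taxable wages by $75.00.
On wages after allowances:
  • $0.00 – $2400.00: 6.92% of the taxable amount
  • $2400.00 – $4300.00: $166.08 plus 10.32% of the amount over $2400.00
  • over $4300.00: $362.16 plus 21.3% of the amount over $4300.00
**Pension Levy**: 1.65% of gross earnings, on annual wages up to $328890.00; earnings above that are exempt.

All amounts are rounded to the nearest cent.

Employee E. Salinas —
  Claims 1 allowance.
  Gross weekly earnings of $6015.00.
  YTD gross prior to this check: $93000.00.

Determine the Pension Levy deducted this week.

$99.25

Pension Levy: 1.65% × $6015.00 = $99.25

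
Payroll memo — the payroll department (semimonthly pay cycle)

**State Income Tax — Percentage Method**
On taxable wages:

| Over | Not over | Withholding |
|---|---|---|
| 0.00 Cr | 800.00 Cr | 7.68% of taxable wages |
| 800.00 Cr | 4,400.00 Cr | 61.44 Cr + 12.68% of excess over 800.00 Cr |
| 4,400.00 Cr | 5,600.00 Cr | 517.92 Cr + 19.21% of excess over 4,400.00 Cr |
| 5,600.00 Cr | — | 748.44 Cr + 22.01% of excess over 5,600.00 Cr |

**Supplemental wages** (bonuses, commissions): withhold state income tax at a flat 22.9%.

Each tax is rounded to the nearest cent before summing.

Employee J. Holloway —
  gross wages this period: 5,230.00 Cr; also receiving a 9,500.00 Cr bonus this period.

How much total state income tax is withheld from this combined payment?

State Income Tax: taxable = 5,230.00 Cr
  517.92 Cr + 19.21% × (5,230.00 Cr − 4,400.00 Cr) = 517.92 Cr + 19.21% × 830.00 Cr = 677.36 Cr
Supplemental (22.9% flat on bonus): 22.9% × 9,500.00 Cr = 2,175.50 Cr
Total state income tax: 677.36 Cr + 2,175.50 Cr = 2,852.86 Cr

2,852.86 Cr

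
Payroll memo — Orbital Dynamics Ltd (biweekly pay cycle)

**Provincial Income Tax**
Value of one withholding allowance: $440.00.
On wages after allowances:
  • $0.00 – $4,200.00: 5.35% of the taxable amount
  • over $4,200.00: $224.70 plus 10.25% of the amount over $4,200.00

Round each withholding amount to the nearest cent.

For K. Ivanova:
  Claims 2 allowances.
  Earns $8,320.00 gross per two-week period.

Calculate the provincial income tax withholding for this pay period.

$556.80

Provincial Income Tax: taxable = $8,320.00 − 2×$440.00 = $7,440.00
  $224.70 + 10.25% × ($7,440.00 − $4,200.00) = $224.70 + 10.25% × $3,240.00 = $556.80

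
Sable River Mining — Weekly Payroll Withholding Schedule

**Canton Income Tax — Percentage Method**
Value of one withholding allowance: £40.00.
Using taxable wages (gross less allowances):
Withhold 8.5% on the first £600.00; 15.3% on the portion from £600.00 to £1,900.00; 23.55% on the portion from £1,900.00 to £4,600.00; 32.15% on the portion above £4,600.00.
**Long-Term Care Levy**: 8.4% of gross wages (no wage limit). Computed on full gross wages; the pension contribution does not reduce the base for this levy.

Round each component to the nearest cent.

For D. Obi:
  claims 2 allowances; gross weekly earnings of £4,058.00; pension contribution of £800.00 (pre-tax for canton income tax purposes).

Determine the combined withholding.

£891.74

Canton Income Tax: taxable = £4,058.00 − £800.00 − 2×£40.00 = £3,178.00
  £249.90 + 23.55% × (£3,178.00 − £1,900.00) = £249.90 + 23.55% × £1,278.00 = £550.87
Long-Term Care Levy: 8.4% × £4,058.00 = £340.87
Total: £550.87 + £340.87 = £891.74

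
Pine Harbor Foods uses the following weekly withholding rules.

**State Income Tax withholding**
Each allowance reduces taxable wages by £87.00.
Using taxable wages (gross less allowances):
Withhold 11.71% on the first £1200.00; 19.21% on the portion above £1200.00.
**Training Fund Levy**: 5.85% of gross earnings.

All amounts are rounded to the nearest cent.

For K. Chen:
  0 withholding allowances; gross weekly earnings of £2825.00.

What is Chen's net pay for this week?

£2207.06

State Income Tax: taxable = £2825.00
  £140.52 + 19.21% × (£2825.00 − £1200.00) = £140.52 + 19.21% × £1625.00 = £452.68
Training Fund Levy: 5.85% × £2825.00 = £165.26
Total withheld: £452.68 + £165.26 = £617.94
Net pay: £2825.00 − £617.94 = £2207.06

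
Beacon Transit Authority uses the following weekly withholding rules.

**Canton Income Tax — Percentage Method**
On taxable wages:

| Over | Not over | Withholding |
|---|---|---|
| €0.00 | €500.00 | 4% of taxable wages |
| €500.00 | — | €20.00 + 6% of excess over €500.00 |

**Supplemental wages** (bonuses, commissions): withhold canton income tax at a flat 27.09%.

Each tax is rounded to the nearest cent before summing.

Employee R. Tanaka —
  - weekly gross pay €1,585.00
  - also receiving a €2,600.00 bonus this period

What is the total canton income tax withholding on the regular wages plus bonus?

Canton Income Tax: taxable = €1,585.00
  €20.00 + 6% × (€1,585.00 − €500.00) = €20.00 + 6% × €1,085.00 = €85.10
Supplemental (27.09% flat on bonus): 27.09% × €2,600.00 = €704.34
Total canton income tax: €85.10 + €704.34 = €789.44

€789.44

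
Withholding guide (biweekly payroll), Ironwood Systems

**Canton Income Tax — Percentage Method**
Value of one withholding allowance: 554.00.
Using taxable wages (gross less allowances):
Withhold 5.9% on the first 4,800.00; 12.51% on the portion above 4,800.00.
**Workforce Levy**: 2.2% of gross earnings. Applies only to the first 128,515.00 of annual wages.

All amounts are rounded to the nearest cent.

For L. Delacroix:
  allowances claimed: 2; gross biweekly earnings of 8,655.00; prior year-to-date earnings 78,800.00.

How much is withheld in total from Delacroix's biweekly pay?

Canton Income Tax: taxable = 8,655.00 − 2×554.00 = 7,547.00
  283.20 + 12.51% × (7,547.00 − 4,800.00) = 283.20 + 12.51% × 2,747.00 = 626.85
Workforce Levy: 2.2% × 8,655.00 = 190.41
Total: 626.85 + 190.41 = 817.26

817.26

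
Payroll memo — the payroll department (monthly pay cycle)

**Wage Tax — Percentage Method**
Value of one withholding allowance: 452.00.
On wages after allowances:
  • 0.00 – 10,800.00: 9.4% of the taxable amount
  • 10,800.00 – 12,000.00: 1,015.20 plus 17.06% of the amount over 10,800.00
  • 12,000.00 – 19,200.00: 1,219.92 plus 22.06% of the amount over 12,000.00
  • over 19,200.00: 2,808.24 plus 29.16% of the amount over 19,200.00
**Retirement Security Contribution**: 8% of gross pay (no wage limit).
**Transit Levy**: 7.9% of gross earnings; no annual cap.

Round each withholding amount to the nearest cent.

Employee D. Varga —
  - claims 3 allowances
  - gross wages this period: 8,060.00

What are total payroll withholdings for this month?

1,911.72

Wage Tax: taxable = 8,060.00 − 3×452.00 = 6,704.00
  9.4% × 6,704.00 = 630.18
Retirement Security Contribution: 8% × 8,060.00 = 644.80
Transit Levy: 7.9% × 8,060.00 = 636.74
Total: 630.18 + 644.80 + 636.74 = 1,911.72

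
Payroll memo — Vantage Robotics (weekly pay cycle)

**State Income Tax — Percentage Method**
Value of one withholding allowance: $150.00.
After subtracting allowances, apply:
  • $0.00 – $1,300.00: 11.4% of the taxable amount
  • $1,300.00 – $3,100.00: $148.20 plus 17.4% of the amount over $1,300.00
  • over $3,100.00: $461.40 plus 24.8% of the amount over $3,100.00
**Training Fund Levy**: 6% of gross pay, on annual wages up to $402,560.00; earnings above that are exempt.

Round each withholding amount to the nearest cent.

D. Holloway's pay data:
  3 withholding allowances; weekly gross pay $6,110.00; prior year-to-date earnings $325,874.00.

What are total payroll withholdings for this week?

$1,462.88

State Income Tax: taxable = $6,110.00 − 3×$150.00 = $5,660.00
  $461.40 + 24.8% × ($5,660.00 − $3,100.00) = $461.40 + 24.8% × $2,560.00 = $1,096.28
Training Fund Levy: 6% × $6,110.00 = $366.60
Total: $1,096.28 + $366.60 = $1,462.88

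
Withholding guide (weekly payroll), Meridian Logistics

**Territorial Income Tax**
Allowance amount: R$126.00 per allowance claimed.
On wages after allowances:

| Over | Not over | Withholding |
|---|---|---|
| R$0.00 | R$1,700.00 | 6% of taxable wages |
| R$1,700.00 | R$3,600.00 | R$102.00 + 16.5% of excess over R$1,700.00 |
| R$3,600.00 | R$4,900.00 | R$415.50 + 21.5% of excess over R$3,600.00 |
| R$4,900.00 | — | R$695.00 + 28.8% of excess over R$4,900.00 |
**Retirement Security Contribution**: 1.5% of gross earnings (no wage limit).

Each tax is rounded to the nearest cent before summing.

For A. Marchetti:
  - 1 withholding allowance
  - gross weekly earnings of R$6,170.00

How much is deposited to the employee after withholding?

R$5,052.98

Territorial Income Tax: taxable = R$6,170.00 − 1×R$126.00 = R$6,044.00
  R$695.00 + 28.8% × (R$6,044.00 − R$4,900.00) = R$695.00 + 28.8% × R$1,144.00 = R$1,024.47
Retirement Security Contribution: 1.5% × R$6,170.00 = R$92.55
Total withheld: R$1,024.47 + R$92.55 = R$1,117.02
Net pay: R$6,170.00 − R$1,117.02 = R$5,052.98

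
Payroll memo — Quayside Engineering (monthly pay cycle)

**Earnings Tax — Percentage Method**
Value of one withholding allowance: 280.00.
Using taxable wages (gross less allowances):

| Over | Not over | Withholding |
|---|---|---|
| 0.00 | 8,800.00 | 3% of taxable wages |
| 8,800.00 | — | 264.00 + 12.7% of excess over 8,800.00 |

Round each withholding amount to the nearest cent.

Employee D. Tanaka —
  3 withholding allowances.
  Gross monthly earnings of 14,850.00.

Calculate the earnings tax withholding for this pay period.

Earnings Tax: taxable = 14,850.00 − 3×280.00 = 14,010.00
  264.00 + 12.7% × (14,010.00 − 8,800.00) = 264.00 + 12.7% × 5,210.00 = 925.67

925.67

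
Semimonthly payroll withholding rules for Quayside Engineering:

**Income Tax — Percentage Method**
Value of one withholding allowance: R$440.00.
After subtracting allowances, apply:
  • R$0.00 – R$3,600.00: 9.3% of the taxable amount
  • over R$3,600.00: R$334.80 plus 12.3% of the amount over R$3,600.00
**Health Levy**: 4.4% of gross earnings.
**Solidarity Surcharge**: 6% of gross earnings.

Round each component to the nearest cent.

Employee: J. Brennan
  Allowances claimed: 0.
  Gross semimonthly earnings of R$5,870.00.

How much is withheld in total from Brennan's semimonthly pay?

Income Tax: taxable = R$5,870.00
  R$334.80 + 12.3% × (R$5,870.00 − R$3,600.00) = R$334.80 + 12.3% × R$2,270.00 = R$614.01
Health Levy: 4.4% × R$5,870.00 = R$258.28
Solidarity Surcharge: 6% × R$5,870.00 = R$352.20
Total: R$614.01 + R$258.28 + R$352.20 = R$1,224.49

R$1,224.49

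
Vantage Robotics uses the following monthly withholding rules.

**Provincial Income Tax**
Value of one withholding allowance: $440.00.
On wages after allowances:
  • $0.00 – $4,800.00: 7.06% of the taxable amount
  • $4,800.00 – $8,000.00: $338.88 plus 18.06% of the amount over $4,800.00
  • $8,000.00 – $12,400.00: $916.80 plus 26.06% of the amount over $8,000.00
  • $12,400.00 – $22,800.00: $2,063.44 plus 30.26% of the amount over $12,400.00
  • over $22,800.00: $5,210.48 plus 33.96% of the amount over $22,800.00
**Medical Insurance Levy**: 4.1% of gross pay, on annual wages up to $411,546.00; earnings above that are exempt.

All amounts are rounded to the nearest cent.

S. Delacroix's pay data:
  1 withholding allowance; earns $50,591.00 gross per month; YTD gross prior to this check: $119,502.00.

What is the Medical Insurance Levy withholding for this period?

Medical Insurance Levy: 4.1% × $50,591.00 = $2,074.23

$2,074.23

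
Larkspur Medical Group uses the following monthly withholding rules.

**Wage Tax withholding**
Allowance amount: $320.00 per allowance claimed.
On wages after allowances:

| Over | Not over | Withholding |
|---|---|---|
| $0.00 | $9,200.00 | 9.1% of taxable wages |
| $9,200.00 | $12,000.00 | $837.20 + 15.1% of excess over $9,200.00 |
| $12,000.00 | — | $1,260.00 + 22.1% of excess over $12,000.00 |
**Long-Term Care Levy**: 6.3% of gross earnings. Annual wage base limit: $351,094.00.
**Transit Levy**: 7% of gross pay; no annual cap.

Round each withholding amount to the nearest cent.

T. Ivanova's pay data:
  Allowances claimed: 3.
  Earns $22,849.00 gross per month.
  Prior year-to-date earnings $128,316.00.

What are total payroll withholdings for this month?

Wage Tax: taxable = $22,849.00 − 3×$320.00 = $21,889.00
  $1,260.00 + 22.1% × ($21,889.00 − $12,000.00) = $1,260.00 + 22.1% × $9,889.00 = $3,445.47
Long-Term Care Levy: 6.3% × $22,849.00 = $1,439.49
Transit Levy: 7% × $22,849.00 = $1,599.43
Total: $3,445.47 + $1,439.49 + $1,599.43 = $6,484.39

$6,484.39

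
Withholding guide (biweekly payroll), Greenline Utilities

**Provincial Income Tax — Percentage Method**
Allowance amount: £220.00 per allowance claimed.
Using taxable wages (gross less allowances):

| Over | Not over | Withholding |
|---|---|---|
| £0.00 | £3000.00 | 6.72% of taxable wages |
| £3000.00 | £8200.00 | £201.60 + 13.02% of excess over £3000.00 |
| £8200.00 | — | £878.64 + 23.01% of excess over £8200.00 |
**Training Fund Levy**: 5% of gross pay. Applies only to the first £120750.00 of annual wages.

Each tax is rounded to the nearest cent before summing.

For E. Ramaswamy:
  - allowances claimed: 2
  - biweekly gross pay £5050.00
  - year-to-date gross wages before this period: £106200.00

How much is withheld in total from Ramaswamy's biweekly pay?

Provincial Income Tax: taxable = £5050.00 − 2×£220.00 = £4610.00
  £201.60 + 13.02% × (£4610.00 − £3000.00) = £201.60 + 13.02% × £1610.00 = £411.22
Training Fund Levy: 5% × £5050.00 = £252.50
Total: £411.22 + £252.50 = £663.72

£663.72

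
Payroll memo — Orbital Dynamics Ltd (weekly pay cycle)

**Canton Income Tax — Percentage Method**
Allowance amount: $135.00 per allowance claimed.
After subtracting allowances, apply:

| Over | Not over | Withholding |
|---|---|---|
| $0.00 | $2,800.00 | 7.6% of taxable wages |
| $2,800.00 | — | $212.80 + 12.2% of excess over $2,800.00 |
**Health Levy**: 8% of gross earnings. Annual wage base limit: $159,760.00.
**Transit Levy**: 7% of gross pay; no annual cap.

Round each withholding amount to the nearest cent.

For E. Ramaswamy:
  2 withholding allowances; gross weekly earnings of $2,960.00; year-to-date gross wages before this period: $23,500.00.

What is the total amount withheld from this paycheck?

Canton Income Tax: taxable = $2,960.00 − 2×$135.00 = $2,690.00
  7.6% × $2,690.00 = $204.44
Health Levy: 8% × $2,960.00 = $236.80
Transit Levy: 7% × $2,960.00 = $207.20
Total: $204.44 + $236.80 + $207.20 = $648.44

$648.44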